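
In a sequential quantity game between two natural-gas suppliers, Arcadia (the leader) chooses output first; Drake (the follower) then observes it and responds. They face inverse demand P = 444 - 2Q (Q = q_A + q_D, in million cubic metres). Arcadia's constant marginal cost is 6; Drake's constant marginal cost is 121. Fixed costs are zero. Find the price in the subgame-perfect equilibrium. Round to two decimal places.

144.25

The follower Drake best-responds to any q_A: π_D = (444 - 2Q)q_D - 121q_D.
Setting the follower's marginal profit to zero, 323 - 2q_A - 4q_D = 0, i.e. q_D = (323 - 2q_A)/4.
The leader anticipates this reaction. Substituting into P = 444 - 2Q gives P = 565/2 - q_A, so π_A = (565/2 - q_A)q_A - 6q_A.
Maximising: ∂π_A/∂q_A = 553/2 - 2q_A = 0, giving q_A = 553/4.
Then q_D = (323 - 2·(553/4))/4 = 93/8.
Total output Q = 1199/8, so price P = 444 - 2·(1199/8) = 577/4.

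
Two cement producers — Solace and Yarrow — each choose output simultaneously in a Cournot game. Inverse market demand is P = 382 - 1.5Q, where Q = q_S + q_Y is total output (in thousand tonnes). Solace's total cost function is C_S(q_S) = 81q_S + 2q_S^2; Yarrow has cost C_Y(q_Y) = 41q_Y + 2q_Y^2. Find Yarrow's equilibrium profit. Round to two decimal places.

Solace's profit: π_S = (382 - 1.5Q)q_S - (81q_S + 2q_S²). Setting ∂π_S/∂q_S = 0: 301 - 7q_S - (3/2)(q_Y) = 0.
Yarrow's profit: π_Y = (382 - 1.5Q)q_Y - (41q_Y + 2q_Y²). Setting ∂π_Y/∂q_Y = 0: 341 - 7q_Y - (3/2)(q_S) = 0.
So q_S = (301 - (3/2)q_Y)/7 and q_Y = (341 - (3/2)q_S)/7.
Substituting one into the other gives q_S = 34.1283 and q_Y = 41.4011.
Price P = 382 - (3/2)·(1284/17) = 268.7059.
Yarrow's profit: 268.7059·41.4011 - 41·41.4011 - 2·41.4011² = 5999.1700.

5999.17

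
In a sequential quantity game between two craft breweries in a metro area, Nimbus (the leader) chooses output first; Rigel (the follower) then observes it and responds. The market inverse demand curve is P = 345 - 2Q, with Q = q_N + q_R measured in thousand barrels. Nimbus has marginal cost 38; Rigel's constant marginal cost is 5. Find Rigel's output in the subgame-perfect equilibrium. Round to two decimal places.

The follower Rigel best-responds to any q_N: π_R = (345 - 2Q)q_R - 5q_R.
Setting the follower's marginal profit to zero, 340 - 2q_N - 4q_R = 0, i.e. q_R = (340 - 2q_N)/4.
Nimbus substitutes q_R(q_N) into its own profit: π_N = q_N(345 - 2q_N - (340 - 2q_N)/2) - 38q_N = (175 - q_N)q_N - 38q_N.
The leader's first-order condition 137 - 2q_N = 0 yields q_N = 137/2.
Then q_R = (340 - 2·(137/2))/4 = 203/4.

50.75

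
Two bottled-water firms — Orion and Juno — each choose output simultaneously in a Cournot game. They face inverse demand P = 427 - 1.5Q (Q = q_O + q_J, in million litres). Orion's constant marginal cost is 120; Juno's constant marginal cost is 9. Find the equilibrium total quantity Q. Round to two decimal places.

Orion's profit: π_O = (427 - 1.5Q)q_O - (120q_O). Setting ∂π_O/∂q_O = 0: 307 - 3q_O - (3/2)(q_J) = 0.
Juno's first-order condition: 418 - 3q_J - (3/2)(q_O) = 0.
So q_O = (307 - (3/2)q_J)/3 and q_J = (418 - (3/2)q_O)/3.
Substituting one into the other gives q_O = 392/9 and q_J = 1058/9.
Total output Q = 392/9 + 1058/9 = 1450/9.

161.11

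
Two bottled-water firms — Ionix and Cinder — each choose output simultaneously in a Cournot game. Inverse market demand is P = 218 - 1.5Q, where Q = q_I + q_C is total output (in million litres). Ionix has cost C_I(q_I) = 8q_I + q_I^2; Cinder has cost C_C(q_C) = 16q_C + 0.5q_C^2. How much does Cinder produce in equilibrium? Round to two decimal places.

39.15

Ionix's profit: π_I = (218 - 1.5Q)q_I - (8q_I + q_I²). Setting ∂π_I/∂q_I = 0: 210 - 5q_I - (3/2)(q_C) = 0.
Cinder's first-order condition: 202 - 4q_C - (3/2)(q_I) = 0.
Best responses: q_I = (210 - (3/2)q_C)/5, q_C = (202 - (3/2)q_I)/4.
Substituting one into the other gives q_I = 30.2535 and q_C = 39.1549.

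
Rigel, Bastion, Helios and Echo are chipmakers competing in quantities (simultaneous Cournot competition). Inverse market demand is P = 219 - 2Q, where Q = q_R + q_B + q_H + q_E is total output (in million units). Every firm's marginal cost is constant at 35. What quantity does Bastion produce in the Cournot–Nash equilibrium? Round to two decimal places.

Each firm earns π_i = (219 - 2Q)q_i - 35q_i.
Setting ∂π_i/∂q_i = 0 with rivals' quantities fixed: 184 - 4q_i - 2·Σ_{j≠i} q_j = 0.
By symmetry each firm produces the same amount; substituting Σ_{j≠i} q_j = 3q_i yields q_i = 184/10 = 92/5.

18.40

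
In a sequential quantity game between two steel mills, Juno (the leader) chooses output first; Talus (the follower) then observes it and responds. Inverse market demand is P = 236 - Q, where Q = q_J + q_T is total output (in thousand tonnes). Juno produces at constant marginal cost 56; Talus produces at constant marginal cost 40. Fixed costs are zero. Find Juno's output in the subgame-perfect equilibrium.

The follower Talus best-responds to any q_J: π_T = (236 - Q)q_T - 40q_T.
∂π_T/∂q_T = 196 - q_J - 2q_T = 0 gives the reaction function q_T = (196 - q_J)/2.
Juno substitutes q_T(q_J) into its own profit: π_J = q_J(236 - q_J - (196 - q_J)/2) - 56q_J = (138 - (1/2)q_J)q_J - 56q_J.
The leader's first-order condition 82 - q_J = 0 yields q_J = 82.
Then q_T = (196 - 82)/2 = 57.

82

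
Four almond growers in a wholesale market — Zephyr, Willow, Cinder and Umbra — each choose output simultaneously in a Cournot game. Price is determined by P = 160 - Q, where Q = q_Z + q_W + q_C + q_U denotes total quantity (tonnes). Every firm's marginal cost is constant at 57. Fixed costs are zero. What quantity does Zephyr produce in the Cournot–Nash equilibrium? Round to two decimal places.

20.60

Each firm earns π_i = (160 - Q)q_i - 57q_i.
First-order condition (treating rivals' output as given): 103 - 2q_i - Σ_{j≠i} q_j = 0.
By symmetry each firm produces the same amount; substituting Σ_{j≠i} q_j = 3q_i yields q_i = 103/5.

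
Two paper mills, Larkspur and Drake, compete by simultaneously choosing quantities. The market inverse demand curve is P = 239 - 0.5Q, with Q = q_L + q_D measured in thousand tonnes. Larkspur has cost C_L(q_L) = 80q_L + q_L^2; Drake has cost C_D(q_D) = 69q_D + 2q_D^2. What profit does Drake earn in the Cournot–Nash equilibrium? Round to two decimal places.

2129.62

Larkspur's profit: π_L = (239 - 0.5Q)q_L - (80q_L + q_L²). Setting ∂π_L/∂q_L = 0: 159 - 3q_L - (1/2)(q_D) = 0.
Drake's profit: π_D = (239 - 0.5Q)q_D - (69q_D + 2q_D²). Setting ∂π_D/∂q_D = 0: 170 - 5q_D - (1/2)(q_L) = 0.
Rearranging gives the reaction functions q_L = (159 - (1/2)q_D)/3 and q_D = (170 - (1/2)q_L)/5.
Substituting one into the other gives q_L = 48.1356 and q_D = 1722/59.
Price P = 239 - (1/2)·77.3220 = 200.3390.
Drake's profit: 200.3390·(1722/59) - 69·(1722/59) - 2(1722/59)² = 2129.6208.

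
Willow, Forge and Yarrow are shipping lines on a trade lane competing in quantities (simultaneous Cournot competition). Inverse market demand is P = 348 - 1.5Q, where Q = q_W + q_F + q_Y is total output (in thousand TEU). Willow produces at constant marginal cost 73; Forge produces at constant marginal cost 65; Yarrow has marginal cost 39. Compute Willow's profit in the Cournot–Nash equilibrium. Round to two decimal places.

2262.04

Willow's profit: π_W = (348 - 1.5Q)q_W - (73q_W). Setting ∂π_W/∂q_W = 0: 275 - 3q_W - (3/2)(q_F + q_Y) = 0.
Forge's first-order condition: 283 - 3q_F - (3/2)(q_W + q_Y) = 0.
Yarrow's profit: π_Y = (348 - 1.5Q)q_Y - (39q_Y). Setting ∂π_Y/∂q_Y = 0: 309 - 3q_Y - (3/2)(q_W + q_F) = 0.
Adding the 3 first-order conditions: 867 − 6Q = 0, so Q = 289/2.
Back-substituting: q_W = (275 − 867/4)/(3/2) = 233/6, q_F = (283 − 867/4)/(3/2) = 265/6, q_Y = (309 − 867/4)/(3/2) = 123/2.
Price P = 348 - (3/2)·(289/2) = 525/4.
Willow's profit: (525/4 - 73)·(233/6) = 2262.0417.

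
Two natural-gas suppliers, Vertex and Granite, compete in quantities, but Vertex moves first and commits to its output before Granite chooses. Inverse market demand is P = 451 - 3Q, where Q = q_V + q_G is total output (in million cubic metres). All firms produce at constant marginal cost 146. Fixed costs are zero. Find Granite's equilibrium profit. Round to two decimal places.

Solve by backward induction. Given q_V, the follower Granite maximises π_G = (451 - 3q_V - 3q_G)q_G - 146q_G.
∂π_G/∂q_G = 305 - 3q_V - 6q_G = 0 gives the reaction function q_G = (305 - 3q_V)/6.
Vertex substitutes q_G(q_V) into its own profit: π_V = q_V(451 - 3q_V - (305 - 3q_V)/2) - 146q_V = (597/2 - (3/2)q_V)q_V - 146q_V.
Maximising: ∂π_V/∂q_V = 305/2 - 3q_V = 0, giving q_V = 305/6.
Then q_G = (305 - 3·(305/6))/6 = 305/12.
Price P = 451 - 3·(305/4) = 889/4.
Granite's profit: (889/4 - 146)·(305/12) = 1938.0208.

1938.02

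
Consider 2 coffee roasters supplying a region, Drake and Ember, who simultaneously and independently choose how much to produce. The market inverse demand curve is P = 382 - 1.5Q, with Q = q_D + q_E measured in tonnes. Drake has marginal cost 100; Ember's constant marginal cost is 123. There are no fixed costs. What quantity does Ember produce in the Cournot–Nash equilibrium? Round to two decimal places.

Drake's profit: π_D = (382 - 1.5Q)q_D - (100q_D). Setting ∂π_D/∂q_D = 0: 282 - 3q_D - (3/2)(q_E) = 0.
Ember's first-order condition: 259 - 3q_E - (3/2)(q_D) = 0.
Rearranging gives the reaction functions q_D = (282 - (3/2)q_E)/3 and q_E = (259 - (3/2)q_D)/3.
Substituting one into the other gives q_D = 610/9 and q_E = 472/9.

52.44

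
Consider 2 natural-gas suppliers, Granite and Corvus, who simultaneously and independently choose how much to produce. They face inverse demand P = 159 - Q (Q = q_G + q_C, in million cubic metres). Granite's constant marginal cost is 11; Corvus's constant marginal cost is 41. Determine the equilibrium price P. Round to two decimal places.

70.33

Granite's profit: π_G = (159 - Q)q_G - (11q_G). Setting ∂π_G/∂q_G = 0: 148 - 2q_G - (q_C) = 0.
Corvus's first-order condition: 118 - 2q_C - (q_G) = 0.
So q_G = (148 - q_C)/2 and q_C = (118 - q_G)/2.
Substituting one into the other gives q_G = 178/3 and q_C = 88/3.
Total output Q = 266/3, so price P = 159 - 266/3 = 211/3.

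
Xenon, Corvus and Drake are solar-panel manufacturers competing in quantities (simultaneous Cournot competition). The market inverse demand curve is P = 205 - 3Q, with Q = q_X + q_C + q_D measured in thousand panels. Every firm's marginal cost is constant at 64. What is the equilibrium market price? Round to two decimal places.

Each firm earns π_i = (205 - 3Q)q_i - 64q_i.
Setting ∂π_i/∂q_i = 0 with rivals' quantities fixed: 141 - 6q_i - 3·Σ_{j≠i} q_j = 0.
By symmetry each firm produces the same amount; substituting Σ_{j≠i} q_j = 2q_i yields q_i = 141/12 = 47/4.
Total output Q = 141/4, so price P = 205 - 3·(141/4) = 397/4.

99.25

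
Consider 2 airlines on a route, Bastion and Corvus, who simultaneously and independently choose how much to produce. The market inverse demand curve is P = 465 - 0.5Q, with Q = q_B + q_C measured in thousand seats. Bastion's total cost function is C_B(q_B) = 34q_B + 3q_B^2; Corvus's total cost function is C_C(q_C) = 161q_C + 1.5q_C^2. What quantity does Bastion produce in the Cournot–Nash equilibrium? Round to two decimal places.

56.65

Bastion's profit: π_B = (465 - 0.5Q)q_B - (34q_B + 3q_B²). Setting ∂π_B/∂q_B = 0: 431 - 7q_B - (1/2)(q_C) = 0.
Corvus's first-order condition: 304 - 4q_C - (1/2)(q_B) = 0.
Best responses: q_B = (431 - (1/2)q_C)/7, q_C = (304 - (1/2)q_B)/4.
Solving the pair: q_B = 56.6486, q_C = 68.9189.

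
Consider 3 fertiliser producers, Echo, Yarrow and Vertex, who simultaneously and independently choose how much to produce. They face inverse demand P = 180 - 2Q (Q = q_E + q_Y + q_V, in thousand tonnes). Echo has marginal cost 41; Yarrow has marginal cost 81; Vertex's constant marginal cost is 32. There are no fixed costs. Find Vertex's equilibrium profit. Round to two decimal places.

Echo's profit: π_E = (180 - 2Q)q_E - (41q_E). Setting ∂π_E/∂q_E = 0: 139 - 4q_E - 2(q_Y + q_V) = 0.
Yarrow's profit: π_Y = (180 - 2Q)q_Y - (81q_Y). Setting ∂π_Y/∂q_Y = 0: 99 - 4q_Y - 2(q_E + q_V) = 0.
Vertex's profit: π_V = (180 - 2Q)q_V - (32q_V). Setting ∂π_V/∂q_V = 0: 148 - 4q_V - 2(q_E + q_Y) = 0.
Summing all 3 equations gives 386 − 8Q = 0, hence Q = 193/4.
Back-substituting: q_E = (139 − 193/2)/2 = 85/4, q_Y = (99 − 193/2)/2 = 5/4, q_V = (148 − 193/2)/2 = 103/4.
Price P = 180 - 2·(193/4) = 167/2.
Vertex's profit: (167/2 - 32)·(103/4) = 1326.1250.

1326.13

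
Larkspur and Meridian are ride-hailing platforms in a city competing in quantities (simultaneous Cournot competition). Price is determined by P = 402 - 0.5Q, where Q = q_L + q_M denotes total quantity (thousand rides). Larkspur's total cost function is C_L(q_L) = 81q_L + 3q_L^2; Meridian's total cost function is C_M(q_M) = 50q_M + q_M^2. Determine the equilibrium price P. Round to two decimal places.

Larkspur's profit: π_L = (402 - 0.5Q)q_L - (81q_L + 3q_L²). Setting ∂π_L/∂q_L = 0: 321 - 7q_L - (1/2)(q_M) = 0.
Meridian's first-order condition: 352 - 3q_M - (1/2)(q_L) = 0.
Best responses: q_L = (321 - (1/2)q_M)/7, q_M = (352 - (1/2)q_L)/3.
Substituting one into the other gives q_L = 37.9277 and q_M = 111.0120.
Total output Q = 148.9398, so price P = 402 - (1/2)·148.9398 = 327.5301.

327.53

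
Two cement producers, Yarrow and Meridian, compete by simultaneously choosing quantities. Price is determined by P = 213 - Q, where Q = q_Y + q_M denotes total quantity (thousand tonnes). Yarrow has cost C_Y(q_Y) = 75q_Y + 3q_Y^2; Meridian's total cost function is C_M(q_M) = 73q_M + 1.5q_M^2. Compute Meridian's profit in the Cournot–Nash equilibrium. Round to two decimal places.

1585.02

Yarrow's profit: π_Y = (213 - Q)q_Y - (75q_Y + 3q_Y²). Setting ∂π_Y/∂q_Y = 0: 138 - 8q_Y - (q_M) = 0.
Meridian's first-order condition: 140 - 5q_M - (q_Y) = 0.
Rearranging gives the reaction functions q_Y = (138 - q_M)/8 and q_M = (140 - q_Y)/5.
Solving the pair: q_Y = 550/39, q_M = 982/39.
Price P = 213 - 1532/39 = 173.7179.
Meridian's profit: 173.7179·(982/39) - 73·(982/39) - (3/2)(982/39)² = 1585.0164.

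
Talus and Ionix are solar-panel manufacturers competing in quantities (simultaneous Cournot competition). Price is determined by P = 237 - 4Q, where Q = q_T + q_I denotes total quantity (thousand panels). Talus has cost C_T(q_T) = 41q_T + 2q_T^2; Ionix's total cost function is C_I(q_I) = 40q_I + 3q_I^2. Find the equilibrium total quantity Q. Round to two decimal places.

Talus's profit: π_T = (237 - 4Q)q_T - (41q_T + 2q_T²). Setting ∂π_T/∂q_T = 0: 196 - 12q_T - 4(q_I) = 0.
Ionix's first-order condition: 197 - 14q_I - 4(q_T) = 0.
Best responses: q_T = (196 - 4q_I)/12, q_I = (197 - 4q_T)/14.
Substituting one into the other gives q_T = 489/38 and q_I = 395/38.
Total output Q = 489/38 + 395/38 = 442/19.

23.26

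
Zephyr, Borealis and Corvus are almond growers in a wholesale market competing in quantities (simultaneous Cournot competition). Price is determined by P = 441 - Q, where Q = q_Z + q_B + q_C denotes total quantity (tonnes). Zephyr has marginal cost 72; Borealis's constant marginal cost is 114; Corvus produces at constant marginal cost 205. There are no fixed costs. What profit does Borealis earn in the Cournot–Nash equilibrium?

8836

Zephyr's profit: π_Z = (441 - Q)q_Z - (72q_Z). Setting ∂π_Z/∂q_Z = 0: 369 - 2q_Z - (q_B + q_C) = 0.
Borealis's profit: π_B = (441 - Q)q_B - (114q_B). Setting ∂π_B/∂q_B = 0: 327 - 2q_B - (q_Z + q_C) = 0.
Corvus's first-order condition: 236 - 2q_C - (q_Z + q_B) = 0.
Summing all 3 equations gives 932 − 4Q = 0, hence Q = 233.
Back-substituting: q_Z = (369 − 233) = 136, q_B = (327 − 233) = 94, q_C = (236 − 233) = 3.
Price P = 441 - 233 = 208.
Borealis's profit: (208 - 114)·94 = 8836.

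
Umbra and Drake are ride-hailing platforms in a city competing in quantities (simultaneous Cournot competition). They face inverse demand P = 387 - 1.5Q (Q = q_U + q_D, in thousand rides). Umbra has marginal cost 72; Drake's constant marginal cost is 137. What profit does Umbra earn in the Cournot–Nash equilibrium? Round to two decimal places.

Umbra's profit: π_U = (387 - 1.5Q)q_U - (72q_U). Setting ∂π_U/∂q_U = 0: 315 - 3q_U - (3/2)(q_D) = 0.
Drake's profit: π_D = (387 - 1.5Q)q_D - (137q_D). Setting ∂π_D/∂q_D = 0: 250 - 3q_D - (3/2)(q_U) = 0.
Rearranging gives the reaction functions q_U = (315 - (3/2)q_D)/3 and q_D = (250 - (3/2)q_U)/3.
Solving the pair: q_U = 760/9, q_D = 370/9.
Price P = 387 - (3/2)·(1130/9) = 596/3.
Umbra's profit: (596/3 - 72)·(760/9) = 10696.2963.

10696.30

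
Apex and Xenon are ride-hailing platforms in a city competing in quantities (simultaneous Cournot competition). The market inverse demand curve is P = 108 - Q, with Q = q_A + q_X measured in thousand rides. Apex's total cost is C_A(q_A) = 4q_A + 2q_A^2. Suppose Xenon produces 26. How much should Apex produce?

With the rival's output fixed at 26, Apex's profit is π_A = (108 - 26 - q_A)q_A - (4q_A + 2q_A²) = (82 - q_A)q_A - (4q_A + 2q_A²).
∂π_A/∂q_A = 78 - 6q_A = 0, so q_A = 13.

13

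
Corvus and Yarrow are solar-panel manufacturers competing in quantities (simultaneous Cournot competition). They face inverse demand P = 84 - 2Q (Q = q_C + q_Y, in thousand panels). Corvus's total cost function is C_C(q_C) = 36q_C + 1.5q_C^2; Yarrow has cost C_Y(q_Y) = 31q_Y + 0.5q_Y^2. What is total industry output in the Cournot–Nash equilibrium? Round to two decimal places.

13.19

Corvus's profit: π_C = (84 - 2Q)q_C - (36q_C + (3/2)q_C²). Setting ∂π_C/∂q_C = 0: 48 - 7q_C - 2(q_Y) = 0.
Yarrow's profit: π_Y = (84 - 2Q)q_Y - (31q_Y + (1/2)q_Y²). Setting ∂π_Y/∂q_Y = 0: 53 - 5q_Y - 2(q_C) = 0.
Rearranging gives the reaction functions q_C = (48 - 2q_Y)/7 and q_Y = (53 - 2q_C)/5.
Solving the pair: q_C = 134/31, q_Y = 275/31.
Total output Q = 134/31 + 275/31 = 409/31.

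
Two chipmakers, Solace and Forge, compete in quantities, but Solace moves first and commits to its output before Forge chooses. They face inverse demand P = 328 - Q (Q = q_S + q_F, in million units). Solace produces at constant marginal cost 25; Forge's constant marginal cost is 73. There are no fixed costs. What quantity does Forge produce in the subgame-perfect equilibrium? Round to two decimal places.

Solve by backward induction. Given q_S, the follower Forge maximises π_F = (328 - q_S - q_F)q_F - 73q_F.
Follower FOC: 255 - q_S - 2q_F = 0, so q_F(q_S) = (255 - q_S)/2.
The leader anticipates this reaction. Substituting into P = 328 - Q gives P = 401/2 - (1/2)q_S, so π_S = (401/2 - (1/2)q_S)q_S - 25q_S.
Leader FOC: 351/2 - q_S = 0, so q_S = 351/2.
Then q_F = (255 - 351/2)/2 = 159/4.

39.75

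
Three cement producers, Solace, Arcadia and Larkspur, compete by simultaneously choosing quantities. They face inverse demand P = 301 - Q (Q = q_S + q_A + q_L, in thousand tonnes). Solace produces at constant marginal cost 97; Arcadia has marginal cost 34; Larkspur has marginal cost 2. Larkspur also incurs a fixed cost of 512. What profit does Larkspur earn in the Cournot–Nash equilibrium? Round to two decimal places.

10830.25

Solace's profit: π_S = (301 - Q)q_S - (97q_S). Setting ∂π_S/∂q_S = 0: 204 - 2q_S - (q_A + q_L) = 0.
Arcadia's profit: π_A = (301 - Q)q_A - (34q_A). Setting ∂π_A/∂q_A = 0: 267 - 2q_A - (q_S + q_L) = 0.
Larkspur's profit: π_L = (301 - Q)q_L - (2q_L). Setting ∂π_L/∂q_L = 0: 299 - 2q_L - (q_S + q_A) = 0.
Adding the 3 conditions: 770 − 2Q − 2Q = 0, i.e. Q = 385/2.
Back-substituting: q_S = (204 − 385/2) = 23/2, q_A = (267 − 385/2) = 149/2, q_L = (299 − 385/2) = 213/2.
Price P = 301 - 385/2 = 217/2.
Larkspur's profit: (217/2 - 2)·(213/2) - 512 = 10830.2500.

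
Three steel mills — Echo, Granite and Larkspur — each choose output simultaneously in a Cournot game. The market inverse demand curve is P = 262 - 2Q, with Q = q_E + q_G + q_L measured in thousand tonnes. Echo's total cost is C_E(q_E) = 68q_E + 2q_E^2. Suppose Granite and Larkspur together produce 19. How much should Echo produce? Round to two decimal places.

With rivals' combined output fixed at 19, Echo's profit is π_E = (262 - 2·19 - 2q_E)q_E - (68q_E + 2q_E²) = (224 - 2q_E)q_E - (68q_E + 2q_E²).
∂π_E/∂q_E = 156 - 8q_E = 0, so q_E = 39/2.

19.50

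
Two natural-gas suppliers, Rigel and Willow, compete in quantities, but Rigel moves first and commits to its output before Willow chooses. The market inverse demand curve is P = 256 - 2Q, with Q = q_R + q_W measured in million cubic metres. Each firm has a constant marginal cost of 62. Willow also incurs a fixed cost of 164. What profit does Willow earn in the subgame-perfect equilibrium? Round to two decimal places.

1012.13

Solve by backward induction. Given q_R, the follower Willow maximises π_W = (256 - 2q_R - 2q_W)q_W - 62q_W.
∂π_W/∂q_W = 194 - 2q_R - 4q_W = 0 gives the reaction function q_W = (194 - 2q_R)/4.
The leader anticipates this reaction. Substituting into P = 256 - 2Q gives P = 159 - q_R, so π_R = (159 - q_R)q_R - 62q_R.
Leader FOC: 97 - 2q_R = 0, so q_R = 97/2.
Then q_W = (194 - 2·(97/2))/4 = 97/4.
Price P = 256 - 2·(291/4) = 221/2.
Willow's profit: (221/2 - 62)·(97/4) - 164 = 1012.1250.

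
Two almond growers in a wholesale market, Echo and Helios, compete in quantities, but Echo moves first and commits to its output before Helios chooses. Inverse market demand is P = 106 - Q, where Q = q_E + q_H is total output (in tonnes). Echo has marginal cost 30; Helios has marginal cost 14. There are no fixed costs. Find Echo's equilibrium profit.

450

Solve by backward induction. Given q_E, the follower Helios maximises π_H = (106 - q_E - q_H)q_H - 14q_H.
∂π_H/∂q_H = 92 - q_E - 2q_H = 0 gives the reaction function q_H = (92 - q_E)/2.
The leader anticipates this reaction. Substituting into P = 106 - Q gives P = 60 - (1/2)q_E, so π_E = (60 - (1/2)q_E)q_E - 30q_E.
The leader's first-order condition 30 - q_E = 0 yields q_E = 30.
Then q_H = (92 - 30)/2 = 31.
Price P = 106 - 61 = 45.
Echo's profit: (45 - 30)·30 = 450.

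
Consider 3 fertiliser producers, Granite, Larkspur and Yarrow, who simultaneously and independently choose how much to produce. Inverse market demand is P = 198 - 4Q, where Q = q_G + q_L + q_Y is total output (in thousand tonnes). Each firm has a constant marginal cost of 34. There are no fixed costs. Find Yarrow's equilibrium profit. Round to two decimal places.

A representative firm's profit is π_i = q_i(198 - 4Q) - 34q_i.
First-order condition (treating rivals' output as given): 164 - 8q_i - 4·Σ_{j≠i} q_j = 0.
With identical firms every q_j equals q_i, so Σ_{j≠i} q_j = 2q_i and 164 = 16q_i, giving q_i = 41/4.
Price P = 198 - 4·(123/4) = 75.
Yarrow's profit: (75 - 34)·(41/4) = 1681/4.

420.25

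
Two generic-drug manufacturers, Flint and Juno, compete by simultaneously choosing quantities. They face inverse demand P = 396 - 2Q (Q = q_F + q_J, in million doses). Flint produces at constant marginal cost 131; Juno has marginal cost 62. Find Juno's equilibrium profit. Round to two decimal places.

Flint's profit: π_F = (396 - 2Q)q_F - (131q_F). Setting ∂π_F/∂q_F = 0: 265 - 4q_F - 2(q_J) = 0.
Juno's profit: π_J = (396 - 2Q)q_J - (62q_J). Setting ∂π_J/∂q_J = 0: 334 - 4q_J - 2(q_F) = 0.
So q_F = (265 - 2q_J)/4 and q_J = (334 - 2q_F)/4.
Substituting one into the other gives q_F = 98/3 and q_J = 403/6.
Price P = 396 - 2·(599/6) = 589/3.
Juno's profit: (589/3 - 62)·(403/6) = 9022.7222.

9022.72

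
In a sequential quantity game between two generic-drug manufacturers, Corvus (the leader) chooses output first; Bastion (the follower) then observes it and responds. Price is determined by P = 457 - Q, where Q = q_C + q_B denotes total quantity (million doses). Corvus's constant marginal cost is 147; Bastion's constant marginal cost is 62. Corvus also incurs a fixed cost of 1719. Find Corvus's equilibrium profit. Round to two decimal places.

4609.13

Solve by backward induction. Given q_C, the follower Bastion maximises π_B = (457 - q_C - q_B)q_B - 62q_B.
Setting the follower's marginal profit to zero, 395 - q_C - 2q_B = 0, i.e. q_B = (395 - q_C)/2.
The leader anticipates this reaction. Substituting into P = 457 - Q gives P = 519/2 - (1/2)q_C, so π_C = (519/2 - (1/2)q_C)q_C - 147q_C.
The leader's first-order condition 225/2 - q_C = 0 yields q_C = 225/2.
Then q_B = (395 - 225/2)/2 = 565/4.
Price P = 457 - 1015/4 = 813/4.
Corvus's profit: (813/4 - 147)·(225/2) - 1719 = 4609.1250.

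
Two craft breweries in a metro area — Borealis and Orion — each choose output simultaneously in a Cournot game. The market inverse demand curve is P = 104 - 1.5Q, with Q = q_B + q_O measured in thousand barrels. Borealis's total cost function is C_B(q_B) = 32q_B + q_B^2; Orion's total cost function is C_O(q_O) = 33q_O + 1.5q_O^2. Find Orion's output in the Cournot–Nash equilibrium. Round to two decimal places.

Borealis's profit: π_B = (104 - 1.5Q)q_B - (32q_B + q_B²). Setting ∂π_B/∂q_B = 0: 72 - 5q_B - (3/2)(q_O) = 0.
Orion's first-order condition: 71 - 6q_O - (3/2)(q_B) = 0.
So q_B = (72 - (3/2)q_O)/5 and q_O = (71 - (3/2)q_B)/6.
Solving the pair: q_B = 434/37, q_O = 988/111.

8.90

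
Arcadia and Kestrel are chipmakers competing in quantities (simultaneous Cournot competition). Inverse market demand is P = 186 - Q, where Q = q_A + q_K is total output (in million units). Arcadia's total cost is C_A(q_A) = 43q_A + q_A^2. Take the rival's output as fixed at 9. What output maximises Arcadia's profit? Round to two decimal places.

With the rival's output fixed at 9, Arcadia's profit is π_A = (186 - 9 - q_A)q_A - (43q_A + q_A²) = (177 - q_A)q_A - (43q_A + q_A²).
∂π_A/∂q_A = 134 - 4q_A = 0, so q_A = 67/2.

33.50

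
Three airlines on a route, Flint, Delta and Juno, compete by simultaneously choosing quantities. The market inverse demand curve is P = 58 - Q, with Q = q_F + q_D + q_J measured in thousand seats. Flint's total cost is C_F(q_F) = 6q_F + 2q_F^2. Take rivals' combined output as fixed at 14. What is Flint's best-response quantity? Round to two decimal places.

6.33

With rivals' combined output fixed at 14, Flint's profit is π_F = (58 - 14 - q_F)q_F - (6q_F + 2q_F²) = (44 - q_F)q_F - (6q_F + 2q_F²).
∂π_F/∂q_F = 38 - 6q_F = 0, so q_F = 19/3.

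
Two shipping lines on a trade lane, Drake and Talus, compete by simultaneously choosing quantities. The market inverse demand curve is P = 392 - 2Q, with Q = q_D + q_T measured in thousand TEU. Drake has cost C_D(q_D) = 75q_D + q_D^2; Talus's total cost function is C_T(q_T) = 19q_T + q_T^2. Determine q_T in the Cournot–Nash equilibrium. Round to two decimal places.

50.13

Drake's profit: π_D = (392 - 2Q)q_D - (75q_D + q_D²). Setting ∂π_D/∂q_D = 0: 317 - 6q_D - 2(q_T) = 0.
Talus's profit: π_T = (392 - 2Q)q_T - (19q_T + q_T²). Setting ∂π_T/∂q_T = 0: 373 - 6q_T - 2(q_D) = 0.
Best responses: q_D = (317 - 2q_T)/6, q_T = (373 - 2q_D)/6.
Substituting one into the other gives q_D = 289/8 and q_T = 401/8.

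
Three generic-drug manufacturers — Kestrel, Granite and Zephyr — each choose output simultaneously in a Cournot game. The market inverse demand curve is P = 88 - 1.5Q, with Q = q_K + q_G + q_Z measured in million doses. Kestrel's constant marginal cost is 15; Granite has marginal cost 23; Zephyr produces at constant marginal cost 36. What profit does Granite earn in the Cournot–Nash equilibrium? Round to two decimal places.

204.17

Kestrel's profit: π_K = (88 - 1.5Q)q_K - (15q_K). Setting ∂π_K/∂q_K = 0: 73 - 3q_K - (3/2)(q_G + q_Z) = 0.
Granite's profit: π_G = (88 - 1.5Q)q_G - (23q_G). Setting ∂π_G/∂q_G = 0: 65 - 3q_G - (3/2)(q_K + q_Z) = 0.
Zephyr's first-order condition: 52 - 3q_Z - (3/2)(q_K + q_G) = 0.
Adding the 3 conditions: 190 − 3Q − 3Q = 0, i.e. Q = 95/3.
Back-substituting: q_K = (73 − 95/2)/(3/2) = 17, q_G = (65 − 95/2)/(3/2) = 35/3, q_Z = (52 − 95/2)/(3/2) = 3.
Price P = 88 - (3/2)·(95/3) = 81/2.
Granite's profit: (81/2 - 23)·(35/3) = 1225/6.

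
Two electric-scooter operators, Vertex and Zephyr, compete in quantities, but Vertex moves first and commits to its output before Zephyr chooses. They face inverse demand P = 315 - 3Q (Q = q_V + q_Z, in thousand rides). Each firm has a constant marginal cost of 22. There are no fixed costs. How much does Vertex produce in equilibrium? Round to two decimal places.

The follower Zephyr best-responds to any q_V: π_Z = (315 - 3Q)q_Z - 22q_Z.
Setting the follower's marginal profit to zero, 293 - 3q_V - 6q_Z = 0, i.e. q_Z = (293 - 3q_V)/6.
Vertex substitutes q_Z(q_V) into its own profit: π_V = q_V(315 - 3q_V - (293 - 3q_V)/2) - 22q_V = (337/2 - (3/2)q_V)q_V - 22q_V.
The leader's first-order condition 293/2 - 3q_V = 0 yields q_V = 293/6.
Then q_Z = (293 - 3·(293/6))/6 = 293/12.

48.83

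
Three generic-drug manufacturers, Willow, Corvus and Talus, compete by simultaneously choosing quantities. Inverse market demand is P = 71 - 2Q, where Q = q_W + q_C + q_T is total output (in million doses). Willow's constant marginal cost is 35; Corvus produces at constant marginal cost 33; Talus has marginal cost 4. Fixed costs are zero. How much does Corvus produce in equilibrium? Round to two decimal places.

Willow's profit: π_W = (71 - 2Q)q_W - (35q_W). Setting ∂π_W/∂q_W = 0: 36 - 4q_W - 2(q_C + q_T) = 0.
Corvus's profit: π_C = (71 - 2Q)q_C - (33q_C). Setting ∂π_C/∂q_C = 0: 38 - 4q_C - 2(q_W + q_T) = 0.
Talus's profit: π_T = (71 - 2Q)q_T - (4q_T). Setting ∂π_T/∂q_T = 0: 67 - 4q_T - 2(q_W + q_C) = 0.
Adding the 3 conditions: 141 − 4Q − 4Q = 0, i.e. Q = 141/8.
Back-substituting: q_W = (36 − 141/4)/2 = 3/8, q_C = (38 − 141/4)/2 = 11/8, q_T = (67 − 141/4)/2 = 127/8.

1.38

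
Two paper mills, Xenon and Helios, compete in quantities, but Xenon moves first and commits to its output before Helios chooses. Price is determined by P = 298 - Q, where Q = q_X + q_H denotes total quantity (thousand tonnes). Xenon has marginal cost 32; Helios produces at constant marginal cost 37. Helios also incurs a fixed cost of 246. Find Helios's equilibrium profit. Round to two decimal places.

Solve by backward induction. Given q_X, the follower Helios maximises π_H = (298 - q_X - q_H)q_H - 37q_H.
∂π_H/∂q_H = 261 - q_X - 2q_H = 0 gives the reaction function q_H = (261 - q_X)/2.
Xenon substitutes q_H(q_X) into its own profit: π_X = q_X(298 - q_X - (261 - q_X)/2) - 32q_X = (335/2 - (1/2)q_X)q_X - 32q_X.
Leader FOC: 271/2 - q_X = 0, so q_X = 271/2.
Then q_H = (261 - 271/2)/2 = 251/4.
Price P = 298 - 793/4 = 399/4.
Helios's profit: (399/4 - 37)·(251/4) - 246 = 3691.5625.

3691.56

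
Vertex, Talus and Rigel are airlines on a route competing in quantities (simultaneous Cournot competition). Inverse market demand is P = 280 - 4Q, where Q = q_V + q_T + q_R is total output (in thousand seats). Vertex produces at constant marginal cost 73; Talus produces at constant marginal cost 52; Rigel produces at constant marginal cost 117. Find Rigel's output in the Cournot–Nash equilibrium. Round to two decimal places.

Vertex's profit: π_V = (280 - 4Q)q_V - (73q_V). Setting ∂π_V/∂q_V = 0: 207 - 8q_V - 4(q_T + q_R) = 0.
Talus's first-order condition: 228 - 8q_T - 4(q_V + q_R) = 0.
Rigel's profit: π_R = (280 - 4Q)q_R - (117q_R). Setting ∂π_R/∂q_R = 0: 163 - 8q_R - 4(q_V + q_T) = 0.
Adding the 3 first-order conditions: 598 − 16Q = 0, so Q = 299/8.
Back-substituting: q_V = (207 − 299/2)/4 = 115/8, q_T = (228 − 299/2)/4 = 157/8, q_R = (163 − 299/2)/4 = 27/8.

3.38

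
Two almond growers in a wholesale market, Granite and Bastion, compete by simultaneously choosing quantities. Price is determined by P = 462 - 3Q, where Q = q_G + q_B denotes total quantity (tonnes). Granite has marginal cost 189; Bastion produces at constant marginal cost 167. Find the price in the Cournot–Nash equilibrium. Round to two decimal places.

Granite's profit: π_G = (462 - 3Q)q_G - (189q_G). Setting ∂π_G/∂q_G = 0: 273 - 6q_G - 3(q_B) = 0.
Bastion's first-order condition: 295 - 6q_B - 3(q_G) = 0.
Rearranging gives the reaction functions q_G = (273 - 3q_B)/6 and q_B = (295 - 3q_G)/6.
Substituting one into the other gives q_G = 251/9 and q_B = 317/9.
Total output Q = 568/9, so price P = 462 - 3·(568/9) = 818/3.

272.67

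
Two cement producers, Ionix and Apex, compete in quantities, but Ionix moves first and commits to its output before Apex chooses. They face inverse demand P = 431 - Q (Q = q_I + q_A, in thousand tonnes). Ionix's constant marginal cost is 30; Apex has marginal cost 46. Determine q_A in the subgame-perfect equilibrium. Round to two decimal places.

Solve by backward induction. Given q_I, the follower Apex maximises π_A = (431 - q_I - q_A)q_A - 46q_A.
Follower FOC: 385 - q_I - 2q_A = 0, so q_A(q_I) = (385 - q_I)/2.
Ionix substitutes q_A(q_I) into its own profit: π_I = q_I(431 - q_I - (385 - q_I)/2) - 30q_I = (477/2 - (1/2)q_I)q_I - 30q_I.
Leader FOC: 417/2 - q_I = 0, so q_I = 417/2.
Then q_A = (385 - 417/2)/2 = 353/4.

88.25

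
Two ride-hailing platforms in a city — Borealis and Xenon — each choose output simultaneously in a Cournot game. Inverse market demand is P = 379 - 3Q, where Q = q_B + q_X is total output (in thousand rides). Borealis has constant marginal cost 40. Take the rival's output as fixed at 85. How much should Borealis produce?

14

With the rival's output fixed at 85, Borealis's profit is π_B = (379 - 3·85 - 3q_B)q_B - (40q_B) = (124 - 3q_B)q_B - (40q_B).
∂π_B/∂q_B = 84 - 6q_B = 0, so q_B = 14.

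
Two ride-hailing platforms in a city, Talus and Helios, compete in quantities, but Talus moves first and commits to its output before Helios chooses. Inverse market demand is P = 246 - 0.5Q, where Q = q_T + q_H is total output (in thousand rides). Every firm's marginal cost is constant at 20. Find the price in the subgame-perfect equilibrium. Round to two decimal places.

The follower Helios best-responds to any q_T: π_H = (246 - 0.5Q)q_H - 20q_H.
Follower FOC: 226 - (1/2)q_T - q_H = 0, so q_H(q_T) = (226 - (1/2)q_T).
The leader anticipates this reaction. Substituting into P = 246 - 0.5Q gives P = 133 - (1/4)q_T, so π_T = (133 - (1/4)q_T)q_T - 20q_T.
Maximising: ∂π_T/∂q_T = 113 - (1/2)q_T = 0, giving q_T = 226.
Then q_H = (226 - (1/2)·226) = 113.
Total output Q = 339, so price P = 246 - (1/2)·339 = 153/2.

76.50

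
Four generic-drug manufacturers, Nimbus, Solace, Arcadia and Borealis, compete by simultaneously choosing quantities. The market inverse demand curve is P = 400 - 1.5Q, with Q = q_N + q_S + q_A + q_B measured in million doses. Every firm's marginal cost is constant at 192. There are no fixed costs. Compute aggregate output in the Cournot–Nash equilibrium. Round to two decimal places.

Each firm earns π_i = (400 - 1.5Q)q_i - 192q_i.
Setting ∂π_i/∂q_i = 0 with rivals' quantities fixed: 208 - 3q_i - (3/2)·Σ_{j≠i} q_j = 0.
By symmetry each firm produces the same amount; substituting Σ_{j≠i} q_j = 3q_i yields q_i = 208/(15/2) = 416/15.
Total output Q = 416/15 + 416/15 + 416/15 + 416/15 = 1664/15.

110.93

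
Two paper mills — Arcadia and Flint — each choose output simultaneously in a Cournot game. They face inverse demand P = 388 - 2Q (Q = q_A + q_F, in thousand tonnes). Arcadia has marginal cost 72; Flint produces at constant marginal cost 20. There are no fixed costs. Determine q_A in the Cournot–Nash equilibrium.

Arcadia's profit: π_A = (388 - 2Q)q_A - (72q_A). Setting ∂π_A/∂q_A = 0: 316 - 4q_A - 2(q_F) = 0.
Flint's first-order condition: 368 - 4q_F - 2(q_A) = 0.
Rearranging gives the reaction functions q_A = (316 - 2q_F)/4 and q_F = (368 - 2q_A)/4.
Substituting one into the other gives q_A = 44 and q_F = 70.

44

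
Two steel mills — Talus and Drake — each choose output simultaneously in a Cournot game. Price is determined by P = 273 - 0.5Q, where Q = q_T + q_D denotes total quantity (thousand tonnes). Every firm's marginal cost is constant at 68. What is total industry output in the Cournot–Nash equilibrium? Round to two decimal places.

Each firm earns π_i = (273 - 0.5Q)q_i - 68q_i.
Setting ∂π_i/∂q_i = 0 with rivals' quantities fixed: 205 - q_i - (1/2)q_j = 0.
With identical firms every q_j equals q_i, so q_j = q_i and 205 = (3/2)q_i, giving q_i = 410/3.
Total output Q = 410/3 + 410/3 = 820/3.

273.33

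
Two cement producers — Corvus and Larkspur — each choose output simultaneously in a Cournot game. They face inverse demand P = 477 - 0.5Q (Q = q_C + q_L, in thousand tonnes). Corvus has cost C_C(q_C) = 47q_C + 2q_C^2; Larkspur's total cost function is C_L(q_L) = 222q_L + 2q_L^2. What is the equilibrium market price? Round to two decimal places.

414.73

Corvus's profit: π_C = (477 - 0.5Q)q_C - (47q_C + 2q_C²). Setting ∂π_C/∂q_C = 0: 430 - 5q_C - (1/2)(q_L) = 0.
Larkspur's profit: π_L = (477 - 0.5Q)q_L - (222q_L + 2q_L²). Setting ∂π_L/∂q_L = 0: 255 - 5q_L - (1/2)(q_C) = 0.
Rearranging gives the reaction functions q_C = (430 - (1/2)q_L)/5 and q_L = (255 - (1/2)q_C)/5.
Substituting one into the other gives q_C = 81.7172 and q_L = 42.8283.
Total output Q = 1370/11, so price P = 477 - (1/2)·(1370/11) = 414.7273.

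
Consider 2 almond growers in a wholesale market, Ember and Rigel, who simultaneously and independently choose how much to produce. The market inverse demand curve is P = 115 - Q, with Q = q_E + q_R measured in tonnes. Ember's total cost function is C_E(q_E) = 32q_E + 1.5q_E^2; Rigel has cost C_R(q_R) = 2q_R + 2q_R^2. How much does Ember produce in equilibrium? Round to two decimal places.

Ember's profit: π_E = (115 - Q)q_E - (32q_E + (3/2)q_E²). Setting ∂π_E/∂q_E = 0: 83 - 5q_E - (q_R) = 0.
Rigel's profit: π_R = (115 - Q)q_R - (2q_R + 2q_R²). Setting ∂π_R/∂q_R = 0: 113 - 6q_R - (q_E) = 0.
So q_E = (83 - q_R)/5 and q_R = (113 - q_E)/6.
Substituting one into the other gives q_E = 385/29 and q_R = 482/29.

13.28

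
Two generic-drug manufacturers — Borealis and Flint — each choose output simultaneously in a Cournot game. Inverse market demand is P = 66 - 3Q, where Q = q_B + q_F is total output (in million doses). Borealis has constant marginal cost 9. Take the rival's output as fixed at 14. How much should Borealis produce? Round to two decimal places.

With the rival's output fixed at 14, Borealis's profit is π_B = (66 - 3·14 - 3q_B)q_B - (9q_B) = (24 - 3q_B)q_B - (9q_B).
∂π_B/∂q_B = 15 - 6q_B = 0, so q_B = 5/2.

2.50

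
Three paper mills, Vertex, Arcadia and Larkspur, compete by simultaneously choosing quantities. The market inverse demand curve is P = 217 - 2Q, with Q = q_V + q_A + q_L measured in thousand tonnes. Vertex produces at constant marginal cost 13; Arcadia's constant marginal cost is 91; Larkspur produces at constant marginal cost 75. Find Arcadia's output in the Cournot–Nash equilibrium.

4

Vertex's profit: π_V = (217 - 2Q)q_V - (13q_V). Setting ∂π_V/∂q_V = 0: 204 - 4q_V - 2(q_A + q_L) = 0.
Arcadia's profit: π_A = (217 - 2Q)q_A - (91q_A). Setting ∂π_A/∂q_A = 0: 126 - 4q_A - 2(q_V + q_L) = 0.
Larkspur's first-order condition: 142 - 4q_L - 2(q_V + q_A) = 0.
Adding the 3 first-order conditions: 472 − 8Q = 0, so Q = 59.
Back-substituting: q_V = (204 − 118)/2 = 43, q_A = (126 − 118)/2 = 4, q_L = (142 − 118)/2 = 12.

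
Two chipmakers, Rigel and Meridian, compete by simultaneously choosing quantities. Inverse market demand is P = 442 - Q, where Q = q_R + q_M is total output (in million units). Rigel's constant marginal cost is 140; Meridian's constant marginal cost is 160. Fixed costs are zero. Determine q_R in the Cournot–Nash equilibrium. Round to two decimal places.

107.33

Rigel's profit: π_R = (442 - Q)q_R - (140q_R). Setting ∂π_R/∂q_R = 0: 302 - 2q_R - (q_M) = 0.
Meridian's profit: π_M = (442 - Q)q_M - (160q_M). Setting ∂π_M/∂q_M = 0: 282 - 2q_M - (q_R) = 0.
Best responses: q_R = (302 - q_M)/2, q_M = (282 - q_R)/2.
Substituting one into the other gives q_R = 322/3 and q_M = 262/3.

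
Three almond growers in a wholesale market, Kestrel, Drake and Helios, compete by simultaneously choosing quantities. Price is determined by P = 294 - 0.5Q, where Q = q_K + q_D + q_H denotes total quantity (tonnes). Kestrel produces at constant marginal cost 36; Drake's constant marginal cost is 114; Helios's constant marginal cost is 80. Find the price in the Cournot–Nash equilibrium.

Kestrel's profit: π_K = (294 - 0.5Q)q_K - (36q_K). Setting ∂π_K/∂q_K = 0: 258 - q_K - (1/2)(q_D + q_H) = 0.
Drake's profit: π_D = (294 - 0.5Q)q_D - (114q_D). Setting ∂π_D/∂q_D = 0: 180 - q_D - (1/2)(q_K + q_H) = 0.
Helios's first-order condition: 214 - q_H - (1/2)(q_K + q_D) = 0.
Summing all 3 equations gives 652 − 2Q = 0, hence Q = 326.
Back-substituting: q_K = (258 − 163)/(1/2) = 190, q_D = (180 − 163)/(1/2) = 34, q_H = (214 − 163)/(1/2) = 102.
Total output Q = 326, so price P = 294 - (1/2)·326 = 131.

131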